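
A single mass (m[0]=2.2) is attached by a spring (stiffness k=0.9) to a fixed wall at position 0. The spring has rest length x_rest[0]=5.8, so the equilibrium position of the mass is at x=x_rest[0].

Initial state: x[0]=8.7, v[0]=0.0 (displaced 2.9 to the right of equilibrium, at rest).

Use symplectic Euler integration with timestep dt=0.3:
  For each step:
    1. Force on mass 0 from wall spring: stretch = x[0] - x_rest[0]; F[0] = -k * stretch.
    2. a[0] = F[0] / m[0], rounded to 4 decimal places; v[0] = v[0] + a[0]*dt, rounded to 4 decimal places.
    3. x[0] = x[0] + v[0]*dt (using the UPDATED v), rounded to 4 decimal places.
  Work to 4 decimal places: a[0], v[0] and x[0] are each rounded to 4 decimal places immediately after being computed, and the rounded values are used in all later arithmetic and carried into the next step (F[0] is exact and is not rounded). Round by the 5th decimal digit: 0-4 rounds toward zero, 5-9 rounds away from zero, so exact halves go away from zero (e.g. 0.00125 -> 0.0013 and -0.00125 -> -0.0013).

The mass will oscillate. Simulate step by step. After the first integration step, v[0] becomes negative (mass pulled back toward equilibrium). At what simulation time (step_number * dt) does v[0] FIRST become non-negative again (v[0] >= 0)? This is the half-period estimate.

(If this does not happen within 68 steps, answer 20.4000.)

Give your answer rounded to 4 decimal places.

Answer: 5.1000

Derivation:
Step 0: x=[8.7000] v=[0.0000]
Step 1: x=[8.5932] v=[-0.3559]
Step 2: x=[8.3836] v=[-0.6987]
Step 3: x=[8.0789] v=[-1.0158]
Step 4: x=[7.6903] v=[-1.2955]
Step 5: x=[7.2321] v=[-1.5275]
Step 6: x=[6.7211] v=[-1.7033]
Step 7: x=[6.1762] v=[-1.8163]
Step 8: x=[5.6175] v=[-1.8625]
Step 9: x=[5.0655] v=[-1.8401]
Step 10: x=[4.5405] v=[-1.7500]
Step 11: x=[4.0619] v=[-1.5954]
Step 12: x=[3.6473] v=[-1.3821]
Step 13: x=[3.3119] v=[-1.1179]
Step 14: x=[3.0682] v=[-0.8125]
Step 15: x=[2.9250] v=[-0.4772]
Step 16: x=[2.8877] v=[-0.1244]
Step 17: x=[2.9576] v=[0.2330]
First v>=0 after going negative at step 17, time=5.1000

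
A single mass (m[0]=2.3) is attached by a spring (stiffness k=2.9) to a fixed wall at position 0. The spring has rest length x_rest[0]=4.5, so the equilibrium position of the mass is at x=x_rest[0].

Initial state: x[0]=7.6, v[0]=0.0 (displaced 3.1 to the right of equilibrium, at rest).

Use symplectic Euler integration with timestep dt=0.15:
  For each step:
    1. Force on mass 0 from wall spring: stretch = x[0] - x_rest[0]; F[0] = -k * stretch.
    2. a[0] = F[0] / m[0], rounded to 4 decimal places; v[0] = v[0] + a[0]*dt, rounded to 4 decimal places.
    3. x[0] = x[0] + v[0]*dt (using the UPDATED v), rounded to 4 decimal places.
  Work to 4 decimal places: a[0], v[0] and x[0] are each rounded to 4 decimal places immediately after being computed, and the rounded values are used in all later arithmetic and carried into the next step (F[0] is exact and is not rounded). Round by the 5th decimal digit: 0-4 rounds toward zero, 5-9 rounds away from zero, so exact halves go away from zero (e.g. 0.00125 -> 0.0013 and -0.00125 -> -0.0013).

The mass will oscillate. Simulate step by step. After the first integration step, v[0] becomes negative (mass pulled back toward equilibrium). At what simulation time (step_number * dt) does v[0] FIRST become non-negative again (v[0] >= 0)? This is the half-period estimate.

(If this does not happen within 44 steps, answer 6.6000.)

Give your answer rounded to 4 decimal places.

Answer: 2.8500

Derivation:
Step 0: x=[7.6000] v=[0.0000]
Step 1: x=[7.5121] v=[-0.5863]
Step 2: x=[7.3387] v=[-1.1560]
Step 3: x=[7.0848] v=[-1.6929]
Step 4: x=[6.7575] v=[-2.1818]
Step 5: x=[6.3662] v=[-2.6088]
Step 6: x=[5.9219] v=[-2.9618]
Step 7: x=[5.4373] v=[-3.2307]
Step 8: x=[4.9261] v=[-3.4080]
Step 9: x=[4.4028] v=[-3.4886]
Step 10: x=[3.8823] v=[-3.4702]
Step 11: x=[3.3793] v=[-3.3534]
Step 12: x=[2.9081] v=[-3.1414]
Step 13: x=[2.4821] v=[-2.8403]
Step 14: x=[2.1133] v=[-2.4587]
Step 15: x=[1.8122] v=[-2.0073]
Step 16: x=[1.5874] v=[-1.4990]
Step 17: x=[1.4452] v=[-0.9481]
Step 18: x=[1.3897] v=[-0.3703]
Step 19: x=[1.4224] v=[0.2180]
First v>=0 after going negative at step 19, time=2.8500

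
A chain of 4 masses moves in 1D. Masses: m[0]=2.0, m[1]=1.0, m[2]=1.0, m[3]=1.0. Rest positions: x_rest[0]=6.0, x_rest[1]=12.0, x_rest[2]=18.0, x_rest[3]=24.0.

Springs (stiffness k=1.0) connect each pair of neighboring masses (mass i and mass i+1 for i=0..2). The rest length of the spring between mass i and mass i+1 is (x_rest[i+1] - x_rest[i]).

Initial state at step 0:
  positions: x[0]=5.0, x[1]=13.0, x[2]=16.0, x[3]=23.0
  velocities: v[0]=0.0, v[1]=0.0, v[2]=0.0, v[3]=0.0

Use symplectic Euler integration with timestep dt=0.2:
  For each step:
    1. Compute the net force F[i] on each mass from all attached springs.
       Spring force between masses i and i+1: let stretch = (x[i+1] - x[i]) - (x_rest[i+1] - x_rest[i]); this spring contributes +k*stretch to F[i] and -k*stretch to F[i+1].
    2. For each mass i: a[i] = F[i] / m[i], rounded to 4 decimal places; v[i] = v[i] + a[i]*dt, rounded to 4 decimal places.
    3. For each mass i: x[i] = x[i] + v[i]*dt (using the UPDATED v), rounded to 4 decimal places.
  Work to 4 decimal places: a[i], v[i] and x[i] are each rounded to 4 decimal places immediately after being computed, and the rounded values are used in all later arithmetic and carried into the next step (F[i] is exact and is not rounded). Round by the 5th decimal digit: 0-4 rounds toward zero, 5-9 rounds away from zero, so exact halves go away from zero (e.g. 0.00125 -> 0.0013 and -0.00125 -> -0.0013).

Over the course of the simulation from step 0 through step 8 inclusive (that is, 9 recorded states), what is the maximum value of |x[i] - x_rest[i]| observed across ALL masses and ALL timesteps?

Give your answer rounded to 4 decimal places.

Step 0: x=[5.0000 13.0000 16.0000 23.0000] v=[0.0000 0.0000 0.0000 0.0000]
Step 1: x=[5.0400 12.8000 16.1600 22.9600] v=[0.2000 -1.0000 0.8000 -0.2000]
Step 2: x=[5.1152 12.4240 16.4576 22.8880] v=[0.3760 -1.8800 1.4880 -0.3600]
Step 3: x=[5.2166 11.9170 16.8511 22.7988] v=[0.5069 -2.5350 1.9674 -0.4461]
Step 4: x=[5.3320 11.3393 17.2851 22.7117] v=[0.5769 -2.8883 2.1701 -0.4356]
Step 5: x=[5.4475 10.7592 17.6984 22.6475] v=[0.5776 -2.9006 2.0663 -0.3209]
Step 6: x=[5.5493 10.2442 18.0321 22.6254] v=[0.5088 -2.5751 1.6683 -0.1107]
Step 7: x=[5.6250 9.8529 18.2380 22.6595] v=[0.3783 -1.9565 1.0294 0.1706]
Step 8: x=[5.6652 9.6279 18.2853 22.7568] v=[0.2011 -1.1251 0.2367 0.4863]
Max displacement = 2.3721

Answer: 2.3721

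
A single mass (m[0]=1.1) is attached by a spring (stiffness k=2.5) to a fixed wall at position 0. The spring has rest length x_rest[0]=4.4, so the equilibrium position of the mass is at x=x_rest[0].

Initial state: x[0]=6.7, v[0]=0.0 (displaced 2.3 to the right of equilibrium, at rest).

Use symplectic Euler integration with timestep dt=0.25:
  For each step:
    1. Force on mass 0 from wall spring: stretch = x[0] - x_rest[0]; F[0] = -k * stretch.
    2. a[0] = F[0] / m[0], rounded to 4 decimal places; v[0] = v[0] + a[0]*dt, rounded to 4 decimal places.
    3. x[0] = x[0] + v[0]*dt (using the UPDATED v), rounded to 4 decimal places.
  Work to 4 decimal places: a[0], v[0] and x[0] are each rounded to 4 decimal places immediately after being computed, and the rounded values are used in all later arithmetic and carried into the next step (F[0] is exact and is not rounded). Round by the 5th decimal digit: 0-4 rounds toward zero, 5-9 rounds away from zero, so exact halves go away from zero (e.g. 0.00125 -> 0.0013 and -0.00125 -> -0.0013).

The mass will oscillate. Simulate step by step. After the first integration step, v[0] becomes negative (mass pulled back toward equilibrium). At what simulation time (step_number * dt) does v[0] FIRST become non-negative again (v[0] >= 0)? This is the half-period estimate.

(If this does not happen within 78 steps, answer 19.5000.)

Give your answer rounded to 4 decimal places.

Answer: 2.2500

Derivation:
Step 0: x=[6.7000] v=[0.0000]
Step 1: x=[6.3733] v=[-1.3068]
Step 2: x=[5.7663] v=[-2.4280]
Step 3: x=[4.9652] v=[-3.2043]
Step 4: x=[4.0839] v=[-3.5254]
Step 5: x=[3.2475] v=[-3.3458]
Step 6: x=[2.5748] v=[-2.6910]
Step 7: x=[2.1613] v=[-1.6540]
Step 8: x=[2.0658] v=[-0.3820]
Step 9: x=[2.3019] v=[0.9443]
First v>=0 after going negative at step 9, time=2.2500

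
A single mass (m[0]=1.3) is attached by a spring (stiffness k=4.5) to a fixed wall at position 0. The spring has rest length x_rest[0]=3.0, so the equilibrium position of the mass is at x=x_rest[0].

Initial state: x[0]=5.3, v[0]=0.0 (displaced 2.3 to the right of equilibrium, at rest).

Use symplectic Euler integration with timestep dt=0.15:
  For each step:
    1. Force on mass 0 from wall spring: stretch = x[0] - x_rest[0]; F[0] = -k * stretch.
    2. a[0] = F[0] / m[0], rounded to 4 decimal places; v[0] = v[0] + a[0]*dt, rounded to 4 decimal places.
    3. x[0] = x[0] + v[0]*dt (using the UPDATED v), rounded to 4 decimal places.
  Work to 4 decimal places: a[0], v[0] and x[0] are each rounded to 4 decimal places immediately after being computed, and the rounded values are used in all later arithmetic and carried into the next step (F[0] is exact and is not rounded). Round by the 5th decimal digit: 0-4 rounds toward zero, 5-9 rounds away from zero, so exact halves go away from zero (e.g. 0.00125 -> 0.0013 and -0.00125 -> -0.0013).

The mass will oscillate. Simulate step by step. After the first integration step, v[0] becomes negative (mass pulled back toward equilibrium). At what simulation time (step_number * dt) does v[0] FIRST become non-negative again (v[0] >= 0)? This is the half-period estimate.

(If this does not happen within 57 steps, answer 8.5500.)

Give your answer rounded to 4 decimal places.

Step 0: x=[5.3000] v=[0.0000]
Step 1: x=[5.1209] v=[-1.1942]
Step 2: x=[4.7766] v=[-2.2954]
Step 3: x=[4.2939] v=[-3.2179]
Step 4: x=[3.7104] v=[-3.8897]
Step 5: x=[3.0716] v=[-4.2586]
Step 6: x=[2.4272] v=[-4.2958]
Step 7: x=[1.8274] v=[-3.9984]
Step 8: x=[1.3190] v=[-3.3896]
Step 9: x=[0.9415] v=[-2.5168]
Step 10: x=[0.7243] v=[-1.4480]
Step 11: x=[0.6843] v=[-0.2664]
Step 12: x=[0.8247] v=[0.9360]
First v>=0 after going negative at step 12, time=1.8000

Answer: 1.8000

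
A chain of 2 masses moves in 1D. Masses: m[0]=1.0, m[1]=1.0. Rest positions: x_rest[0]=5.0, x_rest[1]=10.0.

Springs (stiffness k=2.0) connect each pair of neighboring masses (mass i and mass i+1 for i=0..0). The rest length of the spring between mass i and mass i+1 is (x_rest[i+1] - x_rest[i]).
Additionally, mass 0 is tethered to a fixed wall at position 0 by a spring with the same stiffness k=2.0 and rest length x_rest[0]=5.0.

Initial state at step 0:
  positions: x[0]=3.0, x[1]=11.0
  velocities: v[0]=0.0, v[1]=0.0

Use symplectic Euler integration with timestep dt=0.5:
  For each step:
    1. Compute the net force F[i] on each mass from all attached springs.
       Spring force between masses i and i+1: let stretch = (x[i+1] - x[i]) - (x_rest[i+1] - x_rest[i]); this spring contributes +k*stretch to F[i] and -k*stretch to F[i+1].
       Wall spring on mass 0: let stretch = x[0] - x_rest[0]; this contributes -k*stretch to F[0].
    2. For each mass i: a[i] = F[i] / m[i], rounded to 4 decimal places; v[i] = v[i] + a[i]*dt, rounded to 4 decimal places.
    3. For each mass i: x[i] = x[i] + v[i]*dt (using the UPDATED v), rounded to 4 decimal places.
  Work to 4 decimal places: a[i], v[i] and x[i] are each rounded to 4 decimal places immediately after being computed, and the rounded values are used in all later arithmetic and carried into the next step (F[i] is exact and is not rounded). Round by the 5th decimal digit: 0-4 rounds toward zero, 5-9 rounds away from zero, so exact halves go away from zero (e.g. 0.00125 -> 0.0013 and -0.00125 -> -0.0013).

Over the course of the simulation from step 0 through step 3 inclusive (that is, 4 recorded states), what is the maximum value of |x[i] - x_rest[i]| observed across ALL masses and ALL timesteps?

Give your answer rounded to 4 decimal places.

Step 0: x=[3.0000 11.0000] v=[0.0000 0.0000]
Step 1: x=[5.5000 9.5000] v=[5.0000 -3.0000]
Step 2: x=[7.2500 8.5000] v=[3.5000 -2.0000]
Step 3: x=[6.0000 9.3750] v=[-2.5000 1.7500]
Max displacement = 2.2500

Answer: 2.2500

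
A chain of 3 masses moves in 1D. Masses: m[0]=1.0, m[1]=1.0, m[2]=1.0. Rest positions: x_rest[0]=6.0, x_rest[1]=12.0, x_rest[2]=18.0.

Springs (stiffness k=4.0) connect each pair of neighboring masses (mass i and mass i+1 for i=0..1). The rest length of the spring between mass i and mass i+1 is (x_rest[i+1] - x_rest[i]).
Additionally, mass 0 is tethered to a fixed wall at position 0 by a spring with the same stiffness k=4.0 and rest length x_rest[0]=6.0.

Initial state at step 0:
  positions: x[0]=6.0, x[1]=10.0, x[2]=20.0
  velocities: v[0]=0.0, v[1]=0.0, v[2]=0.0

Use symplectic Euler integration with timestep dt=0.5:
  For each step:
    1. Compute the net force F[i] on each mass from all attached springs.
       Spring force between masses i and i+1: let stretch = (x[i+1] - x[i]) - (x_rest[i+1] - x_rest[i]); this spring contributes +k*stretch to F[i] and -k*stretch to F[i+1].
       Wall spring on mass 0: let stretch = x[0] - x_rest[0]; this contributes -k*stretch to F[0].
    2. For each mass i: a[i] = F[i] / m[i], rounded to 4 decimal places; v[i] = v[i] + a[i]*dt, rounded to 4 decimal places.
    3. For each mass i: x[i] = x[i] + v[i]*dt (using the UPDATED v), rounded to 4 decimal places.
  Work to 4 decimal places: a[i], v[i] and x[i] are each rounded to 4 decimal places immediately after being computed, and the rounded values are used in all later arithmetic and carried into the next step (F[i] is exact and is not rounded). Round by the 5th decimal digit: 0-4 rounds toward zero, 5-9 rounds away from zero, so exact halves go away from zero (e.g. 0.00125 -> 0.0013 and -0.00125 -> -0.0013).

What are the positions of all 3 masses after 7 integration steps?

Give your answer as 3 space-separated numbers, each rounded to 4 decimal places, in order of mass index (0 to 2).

Step 0: x=[6.0000 10.0000 20.0000] v=[0.0000 0.0000 0.0000]
Step 1: x=[4.0000 16.0000 16.0000] v=[-4.0000 12.0000 -8.0000]
Step 2: x=[10.0000 10.0000 18.0000] v=[12.0000 -12.0000 4.0000]
Step 3: x=[6.0000 12.0000 18.0000] v=[-8.0000 4.0000 0.0000]
Step 4: x=[2.0000 14.0000 18.0000] v=[-8.0000 4.0000 0.0000]
Step 5: x=[8.0000 8.0000 20.0000] v=[12.0000 -12.0000 4.0000]
Step 6: x=[6.0000 14.0000 16.0000] v=[-4.0000 12.0000 -8.0000]
Step 7: x=[6.0000 14.0000 16.0000] v=[0.0000 0.0000 0.0000]

Answer: 6.0000 14.0000 16.0000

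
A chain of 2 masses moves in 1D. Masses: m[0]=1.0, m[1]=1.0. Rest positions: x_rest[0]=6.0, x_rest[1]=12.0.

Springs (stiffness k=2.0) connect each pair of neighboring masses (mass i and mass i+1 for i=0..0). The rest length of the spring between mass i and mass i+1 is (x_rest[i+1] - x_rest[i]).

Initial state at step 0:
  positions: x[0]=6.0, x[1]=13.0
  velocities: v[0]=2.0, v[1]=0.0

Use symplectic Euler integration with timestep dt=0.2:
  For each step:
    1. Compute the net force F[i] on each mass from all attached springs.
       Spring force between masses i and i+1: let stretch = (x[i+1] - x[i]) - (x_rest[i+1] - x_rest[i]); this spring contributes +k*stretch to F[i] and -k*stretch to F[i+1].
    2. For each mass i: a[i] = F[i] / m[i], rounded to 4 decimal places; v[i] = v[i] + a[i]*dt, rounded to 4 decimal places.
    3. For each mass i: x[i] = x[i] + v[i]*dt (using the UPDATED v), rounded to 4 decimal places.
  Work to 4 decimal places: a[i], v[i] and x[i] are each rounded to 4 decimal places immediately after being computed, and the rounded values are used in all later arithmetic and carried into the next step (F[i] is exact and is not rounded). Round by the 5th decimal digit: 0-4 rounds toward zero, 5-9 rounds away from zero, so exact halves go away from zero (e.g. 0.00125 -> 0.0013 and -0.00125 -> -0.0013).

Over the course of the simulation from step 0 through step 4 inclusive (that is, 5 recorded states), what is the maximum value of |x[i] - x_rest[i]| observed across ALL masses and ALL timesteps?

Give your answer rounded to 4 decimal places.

Answer: 1.9319

Derivation:
Step 0: x=[6.0000 13.0000] v=[2.0000 0.0000]
Step 1: x=[6.4800 12.9200] v=[2.4000 -0.4000]
Step 2: x=[6.9952 12.8048] v=[2.5760 -0.5760]
Step 3: x=[7.4952 12.7048] v=[2.4998 -0.4998]
Step 4: x=[7.9319 12.6681] v=[2.1836 -0.1836]
Max displacement = 1.9319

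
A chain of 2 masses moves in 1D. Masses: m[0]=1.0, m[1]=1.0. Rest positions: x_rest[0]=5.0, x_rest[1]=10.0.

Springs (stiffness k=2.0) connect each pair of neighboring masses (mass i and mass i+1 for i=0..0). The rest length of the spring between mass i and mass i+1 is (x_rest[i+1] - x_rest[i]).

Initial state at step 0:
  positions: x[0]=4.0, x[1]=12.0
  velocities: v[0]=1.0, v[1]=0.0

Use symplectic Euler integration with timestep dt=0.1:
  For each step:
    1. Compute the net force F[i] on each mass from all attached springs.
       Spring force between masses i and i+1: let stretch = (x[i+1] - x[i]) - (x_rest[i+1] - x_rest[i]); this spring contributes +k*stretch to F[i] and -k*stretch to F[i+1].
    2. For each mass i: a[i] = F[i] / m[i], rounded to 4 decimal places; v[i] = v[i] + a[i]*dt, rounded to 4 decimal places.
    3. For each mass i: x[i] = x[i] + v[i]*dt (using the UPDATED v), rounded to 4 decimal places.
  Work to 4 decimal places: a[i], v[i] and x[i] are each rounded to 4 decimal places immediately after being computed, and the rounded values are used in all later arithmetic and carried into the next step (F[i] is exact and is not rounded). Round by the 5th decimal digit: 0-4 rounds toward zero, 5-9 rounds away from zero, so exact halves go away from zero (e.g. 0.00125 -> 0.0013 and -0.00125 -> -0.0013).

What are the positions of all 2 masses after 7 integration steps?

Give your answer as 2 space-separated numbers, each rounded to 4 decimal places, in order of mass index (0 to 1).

Step 0: x=[4.0000 12.0000] v=[1.0000 0.0000]
Step 1: x=[4.1600 11.9400] v=[1.6000 -0.6000]
Step 2: x=[4.3756 11.8244] v=[2.1560 -1.1560]
Step 3: x=[4.6402 11.6598] v=[2.6458 -1.6458]
Step 4: x=[4.9452 11.4548] v=[3.0497 -2.0497]
Step 5: x=[5.2804 11.2196] v=[3.3516 -2.3516]
Step 6: x=[5.6343 10.9657] v=[3.5394 -2.5394]
Step 7: x=[5.9949 10.7051] v=[3.6057 -2.6057]

Answer: 5.9949 10.7051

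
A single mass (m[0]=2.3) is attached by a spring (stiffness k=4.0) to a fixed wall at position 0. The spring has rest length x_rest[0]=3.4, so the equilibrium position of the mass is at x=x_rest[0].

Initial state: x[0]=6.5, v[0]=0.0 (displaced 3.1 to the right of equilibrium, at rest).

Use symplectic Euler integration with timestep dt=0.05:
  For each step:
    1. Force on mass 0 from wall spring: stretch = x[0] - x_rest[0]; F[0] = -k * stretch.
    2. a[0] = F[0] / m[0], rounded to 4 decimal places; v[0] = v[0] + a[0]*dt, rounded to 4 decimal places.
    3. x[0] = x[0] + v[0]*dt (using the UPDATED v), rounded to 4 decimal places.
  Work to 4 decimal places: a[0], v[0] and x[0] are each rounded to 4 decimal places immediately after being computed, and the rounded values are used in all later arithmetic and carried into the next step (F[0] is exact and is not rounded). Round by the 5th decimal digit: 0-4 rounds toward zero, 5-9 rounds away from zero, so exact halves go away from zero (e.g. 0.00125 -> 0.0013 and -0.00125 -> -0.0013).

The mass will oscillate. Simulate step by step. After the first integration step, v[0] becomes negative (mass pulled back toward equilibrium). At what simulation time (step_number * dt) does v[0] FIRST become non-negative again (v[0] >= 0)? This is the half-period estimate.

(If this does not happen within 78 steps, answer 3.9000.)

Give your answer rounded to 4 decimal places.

Answer: 2.4000

Derivation:
Step 0: x=[6.5000] v=[0.0000]
Step 1: x=[6.4865] v=[-0.2696]
Step 2: x=[6.4596] v=[-0.5380]
Step 3: x=[6.4194] v=[-0.8041]
Step 4: x=[6.3661] v=[-1.0667]
Step 5: x=[6.2999] v=[-1.3246]
Step 6: x=[6.2211] v=[-1.5768]
Step 7: x=[6.1300] v=[-1.8221]
Step 8: x=[6.0270] v=[-2.0595]
Step 9: x=[5.9126] v=[-2.2879]
Step 10: x=[5.7873] v=[-2.5064]
Step 11: x=[5.6516] v=[-2.7140]
Step 12: x=[5.5061] v=[-2.9098]
Step 13: x=[5.3515] v=[-3.0929]
Step 14: x=[5.1884] v=[-3.2626]
Step 15: x=[5.0175] v=[-3.4181]
Step 16: x=[4.8396] v=[-3.5588]
Step 17: x=[4.6554] v=[-3.6840]
Step 18: x=[4.4657] v=[-3.7932]
Step 19: x=[4.2714] v=[-3.8859]
Step 20: x=[4.0733] v=[-3.9617]
Step 21: x=[3.8723] v=[-4.0203]
Step 22: x=[3.6692] v=[-4.0614]
Step 23: x=[3.4650] v=[-4.0848]
Step 24: x=[3.2605] v=[-4.0905]
Step 25: x=[3.0566] v=[-4.0784]
Step 26: x=[2.8542] v=[-4.0485]
Step 27: x=[2.6542] v=[-4.0010]
Step 28: x=[2.4574] v=[-3.9362]
Step 29: x=[2.2647] v=[-3.8542]
Step 30: x=[2.0769] v=[-3.7555]
Step 31: x=[1.8949] v=[-3.6405]
Step 32: x=[1.7194] v=[-3.5096]
Step 33: x=[1.5512] v=[-3.3635]
Step 34: x=[1.3911] v=[-3.2027]
Step 35: x=[1.2397] v=[-3.0280]
Step 36: x=[1.0977] v=[-2.8402]
Step 37: x=[0.9657] v=[-2.6400]
Step 38: x=[0.8443] v=[-2.4283]
Step 39: x=[0.7340] v=[-2.2061]
Step 40: x=[0.6353] v=[-1.9743]
Step 41: x=[0.5486] v=[-1.7339]
Step 42: x=[0.4743] v=[-1.4860]
Step 43: x=[0.4127] v=[-1.2316]
Step 44: x=[0.3641] v=[-0.9718]
Step 45: x=[0.3287] v=[-0.7078]
Step 46: x=[0.3067] v=[-0.4407]
Step 47: x=[0.2981] v=[-0.1717]
Step 48: x=[0.3030] v=[0.0980]
First v>=0 after going negative at step 48, time=2.4000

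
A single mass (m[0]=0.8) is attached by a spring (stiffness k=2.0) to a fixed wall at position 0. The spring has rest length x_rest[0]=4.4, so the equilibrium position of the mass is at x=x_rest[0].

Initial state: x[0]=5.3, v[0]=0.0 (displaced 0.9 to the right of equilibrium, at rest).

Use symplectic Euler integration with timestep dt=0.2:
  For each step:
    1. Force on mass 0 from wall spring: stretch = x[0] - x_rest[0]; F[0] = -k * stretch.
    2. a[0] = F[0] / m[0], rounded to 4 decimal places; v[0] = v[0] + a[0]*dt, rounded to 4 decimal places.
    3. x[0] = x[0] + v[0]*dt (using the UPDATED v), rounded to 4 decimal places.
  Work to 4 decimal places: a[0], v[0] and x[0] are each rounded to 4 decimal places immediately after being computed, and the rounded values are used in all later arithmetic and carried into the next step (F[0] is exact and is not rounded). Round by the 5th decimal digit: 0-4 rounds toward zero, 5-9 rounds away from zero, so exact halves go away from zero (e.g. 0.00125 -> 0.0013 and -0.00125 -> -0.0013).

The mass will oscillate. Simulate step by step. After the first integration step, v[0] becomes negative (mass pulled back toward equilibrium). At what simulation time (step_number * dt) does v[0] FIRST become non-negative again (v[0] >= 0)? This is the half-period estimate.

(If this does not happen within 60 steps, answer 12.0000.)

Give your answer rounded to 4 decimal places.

Answer: 2.0000

Derivation:
Step 0: x=[5.3000] v=[0.0000]
Step 1: x=[5.2100] v=[-0.4500]
Step 2: x=[5.0390] v=[-0.8550]
Step 3: x=[4.8041] v=[-1.1745]
Step 4: x=[4.5288] v=[-1.3766]
Step 5: x=[4.2406] v=[-1.4410]
Step 6: x=[3.9683] v=[-1.3613]
Step 7: x=[3.7392] v=[-1.1454]
Step 8: x=[3.5762] v=[-0.8150]
Step 9: x=[3.4956] v=[-0.4031]
Step 10: x=[3.5054] v=[0.0491]
First v>=0 after going negative at step 10, time=2.0000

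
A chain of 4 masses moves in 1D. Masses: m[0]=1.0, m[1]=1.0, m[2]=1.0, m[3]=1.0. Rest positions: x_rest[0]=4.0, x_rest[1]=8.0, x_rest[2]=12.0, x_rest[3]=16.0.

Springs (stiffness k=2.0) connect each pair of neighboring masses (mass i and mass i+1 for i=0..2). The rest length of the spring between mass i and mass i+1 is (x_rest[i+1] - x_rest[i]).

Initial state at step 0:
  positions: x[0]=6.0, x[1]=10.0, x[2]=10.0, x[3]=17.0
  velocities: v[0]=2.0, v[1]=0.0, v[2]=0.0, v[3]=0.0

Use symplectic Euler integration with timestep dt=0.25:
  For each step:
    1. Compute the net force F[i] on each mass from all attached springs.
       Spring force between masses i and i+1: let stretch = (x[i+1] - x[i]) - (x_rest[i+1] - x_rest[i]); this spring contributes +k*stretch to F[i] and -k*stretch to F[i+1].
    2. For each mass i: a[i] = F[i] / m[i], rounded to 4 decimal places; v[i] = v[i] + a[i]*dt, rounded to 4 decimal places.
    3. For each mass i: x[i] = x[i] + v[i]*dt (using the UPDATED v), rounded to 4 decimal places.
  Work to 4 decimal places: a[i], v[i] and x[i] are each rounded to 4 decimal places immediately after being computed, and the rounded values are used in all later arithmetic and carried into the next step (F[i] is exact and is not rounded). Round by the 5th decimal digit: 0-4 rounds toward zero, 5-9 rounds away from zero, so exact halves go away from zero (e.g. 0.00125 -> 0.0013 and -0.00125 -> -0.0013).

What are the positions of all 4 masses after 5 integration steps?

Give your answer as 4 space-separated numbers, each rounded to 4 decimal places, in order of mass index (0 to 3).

Answer: 6.2380 8.9298 14.9712 15.3612

Derivation:
Step 0: x=[6.0000 10.0000 10.0000 17.0000] v=[2.0000 0.0000 0.0000 0.0000]
Step 1: x=[6.5000 9.5000 10.8750 16.6250] v=[2.0000 -2.0000 3.5000 -1.5000]
Step 2: x=[6.8750 8.7969 12.2969 16.0313] v=[1.5000 -2.8125 5.6875 -2.3750]
Step 3: x=[6.9903 8.2910 13.7481 15.4708] v=[0.4610 -2.0235 5.8047 -2.2422]
Step 4: x=[6.7681 8.3047 14.7325 15.1949] v=[-0.8887 0.0547 3.9375 -1.1036]
Step 5: x=[6.2380 8.9298 14.9712 15.3612] v=[-2.1204 2.5003 0.9548 0.6652]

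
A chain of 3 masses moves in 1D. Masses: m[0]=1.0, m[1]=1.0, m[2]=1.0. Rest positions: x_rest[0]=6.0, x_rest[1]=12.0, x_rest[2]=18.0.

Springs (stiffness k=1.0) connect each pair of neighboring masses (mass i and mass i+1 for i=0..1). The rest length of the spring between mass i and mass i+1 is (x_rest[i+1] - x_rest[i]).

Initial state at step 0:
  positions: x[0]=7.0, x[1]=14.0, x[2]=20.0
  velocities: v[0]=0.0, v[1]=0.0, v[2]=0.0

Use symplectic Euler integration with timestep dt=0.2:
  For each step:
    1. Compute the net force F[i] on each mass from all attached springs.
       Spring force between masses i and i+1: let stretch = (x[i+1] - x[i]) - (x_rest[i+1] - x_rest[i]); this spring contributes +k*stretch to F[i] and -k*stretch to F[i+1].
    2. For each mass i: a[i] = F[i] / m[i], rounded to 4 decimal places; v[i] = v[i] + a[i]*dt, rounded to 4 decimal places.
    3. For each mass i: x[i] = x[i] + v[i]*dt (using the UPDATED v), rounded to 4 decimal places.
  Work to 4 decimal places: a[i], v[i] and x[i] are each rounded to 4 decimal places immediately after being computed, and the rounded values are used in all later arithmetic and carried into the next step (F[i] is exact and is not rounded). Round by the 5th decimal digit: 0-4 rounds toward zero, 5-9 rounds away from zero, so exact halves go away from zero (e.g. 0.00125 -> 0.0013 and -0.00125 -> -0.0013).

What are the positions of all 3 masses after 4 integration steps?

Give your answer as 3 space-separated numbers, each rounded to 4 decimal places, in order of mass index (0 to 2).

Step 0: x=[7.0000 14.0000 20.0000] v=[0.0000 0.0000 0.0000]
Step 1: x=[7.0400 13.9600 20.0000] v=[0.2000 -0.2000 0.0000]
Step 2: x=[7.1168 13.8848 19.9984] v=[0.3840 -0.3760 -0.0080]
Step 3: x=[7.2243 13.7834 19.9923] v=[0.5376 -0.5069 -0.0307]
Step 4: x=[7.3542 13.6680 19.9778] v=[0.6494 -0.5769 -0.0725]

Answer: 7.3542 13.6680 19.9778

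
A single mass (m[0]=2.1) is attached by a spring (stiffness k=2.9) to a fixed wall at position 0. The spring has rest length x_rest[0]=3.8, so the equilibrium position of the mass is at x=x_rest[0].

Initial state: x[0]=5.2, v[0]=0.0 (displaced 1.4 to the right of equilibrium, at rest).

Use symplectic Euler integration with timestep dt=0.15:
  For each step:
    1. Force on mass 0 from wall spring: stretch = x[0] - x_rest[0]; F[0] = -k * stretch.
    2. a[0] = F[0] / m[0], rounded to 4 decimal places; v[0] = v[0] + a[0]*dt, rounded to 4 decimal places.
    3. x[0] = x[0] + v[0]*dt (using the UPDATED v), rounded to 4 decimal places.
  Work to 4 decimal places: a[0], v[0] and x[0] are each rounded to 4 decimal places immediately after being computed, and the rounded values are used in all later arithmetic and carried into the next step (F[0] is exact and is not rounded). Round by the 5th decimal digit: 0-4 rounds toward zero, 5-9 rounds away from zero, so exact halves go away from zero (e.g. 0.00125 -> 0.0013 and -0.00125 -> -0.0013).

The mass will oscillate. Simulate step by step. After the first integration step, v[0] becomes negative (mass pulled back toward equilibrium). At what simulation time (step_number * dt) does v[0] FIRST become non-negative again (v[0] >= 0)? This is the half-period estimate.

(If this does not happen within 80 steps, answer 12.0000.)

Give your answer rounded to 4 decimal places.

Step 0: x=[5.2000] v=[0.0000]
Step 1: x=[5.1565] v=[-0.2900]
Step 2: x=[5.0709] v=[-0.5710]
Step 3: x=[4.9458] v=[-0.8343]
Step 4: x=[4.7851] v=[-1.0716]
Step 5: x=[4.5937] v=[-1.2757]
Step 6: x=[4.3777] v=[-1.4401]
Step 7: x=[4.1437] v=[-1.5598]
Step 8: x=[3.8991] v=[-1.6310]
Step 9: x=[3.6514] v=[-1.6515]
Step 10: x=[3.4083] v=[-1.6207]
Step 11: x=[3.1774] v=[-1.5396]
Step 12: x=[2.9658] v=[-1.4106]
Step 13: x=[2.7801] v=[-1.2378]
Step 14: x=[2.6261] v=[-1.0265]
Step 15: x=[2.5086] v=[-0.7833]
Step 16: x=[2.4312] v=[-0.5158]
Step 17: x=[2.3964] v=[-0.2323]
Step 18: x=[2.4052] v=[0.0584]
First v>=0 after going negative at step 18, time=2.7000

Answer: 2.7000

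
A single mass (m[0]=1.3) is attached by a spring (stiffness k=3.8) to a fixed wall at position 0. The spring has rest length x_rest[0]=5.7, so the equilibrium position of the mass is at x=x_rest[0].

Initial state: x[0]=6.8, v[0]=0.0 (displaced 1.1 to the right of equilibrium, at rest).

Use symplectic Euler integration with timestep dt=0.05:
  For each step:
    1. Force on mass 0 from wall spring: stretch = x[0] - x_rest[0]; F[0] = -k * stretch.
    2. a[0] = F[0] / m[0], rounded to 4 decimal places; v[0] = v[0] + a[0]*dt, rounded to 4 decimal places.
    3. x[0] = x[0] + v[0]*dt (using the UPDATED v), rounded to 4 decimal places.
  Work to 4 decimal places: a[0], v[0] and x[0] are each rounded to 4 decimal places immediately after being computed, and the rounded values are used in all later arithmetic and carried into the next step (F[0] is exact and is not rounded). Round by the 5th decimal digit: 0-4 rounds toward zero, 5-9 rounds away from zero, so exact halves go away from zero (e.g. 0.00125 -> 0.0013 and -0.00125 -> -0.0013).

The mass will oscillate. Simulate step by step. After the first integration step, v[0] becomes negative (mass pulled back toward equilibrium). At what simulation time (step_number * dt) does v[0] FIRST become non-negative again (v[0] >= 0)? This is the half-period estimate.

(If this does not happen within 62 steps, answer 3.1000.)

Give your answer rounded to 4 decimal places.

Answer: 1.8500

Derivation:
Step 0: x=[6.8000] v=[0.0000]
Step 1: x=[6.7920] v=[-0.1608]
Step 2: x=[6.7760] v=[-0.3204]
Step 3: x=[6.7521] v=[-0.4777]
Step 4: x=[6.7205] v=[-0.6315]
Step 5: x=[6.6815] v=[-0.7807]
Step 6: x=[6.6353] v=[-0.9242]
Step 7: x=[6.5823] v=[-1.0609]
Step 8: x=[6.5228] v=[-1.1899]
Step 9: x=[6.4573] v=[-1.3102]
Step 10: x=[6.3863] v=[-1.4209]
Step 11: x=[6.3102] v=[-1.5212]
Step 12: x=[6.2297] v=[-1.6104]
Step 13: x=[6.1453] v=[-1.6878]
Step 14: x=[6.0577] v=[-1.7529]
Step 15: x=[5.9674] v=[-1.8052]
Step 16: x=[5.8752] v=[-1.8443]
Step 17: x=[5.7817] v=[-1.8699]
Step 18: x=[5.6876] v=[-1.8818]
Step 19: x=[5.5936] v=[-1.8800]
Step 20: x=[5.5004] v=[-1.8645]
Step 21: x=[5.4086] v=[-1.8353]
Step 22: x=[5.3190] v=[-1.7927]
Step 23: x=[5.2322] v=[-1.7370]
Step 24: x=[5.1488] v=[-1.6686]
Step 25: x=[5.0694] v=[-1.5880]
Step 26: x=[4.9946] v=[-1.4958]
Step 27: x=[4.9250] v=[-1.3927]
Step 28: x=[4.8610] v=[-1.2794]
Step 29: x=[4.8032] v=[-1.1568]
Step 30: x=[4.7519] v=[-1.0257]
Step 31: x=[4.7075] v=[-0.8871]
Step 32: x=[4.6704] v=[-0.7420]
Step 33: x=[4.6408] v=[-0.5915]
Step 34: x=[4.6190] v=[-0.4367]
Step 35: x=[4.6051] v=[-0.2787]
Step 36: x=[4.5992] v=[-0.1187]
Step 37: x=[4.6013] v=[0.0422]
First v>=0 after going negative at step 37, time=1.8500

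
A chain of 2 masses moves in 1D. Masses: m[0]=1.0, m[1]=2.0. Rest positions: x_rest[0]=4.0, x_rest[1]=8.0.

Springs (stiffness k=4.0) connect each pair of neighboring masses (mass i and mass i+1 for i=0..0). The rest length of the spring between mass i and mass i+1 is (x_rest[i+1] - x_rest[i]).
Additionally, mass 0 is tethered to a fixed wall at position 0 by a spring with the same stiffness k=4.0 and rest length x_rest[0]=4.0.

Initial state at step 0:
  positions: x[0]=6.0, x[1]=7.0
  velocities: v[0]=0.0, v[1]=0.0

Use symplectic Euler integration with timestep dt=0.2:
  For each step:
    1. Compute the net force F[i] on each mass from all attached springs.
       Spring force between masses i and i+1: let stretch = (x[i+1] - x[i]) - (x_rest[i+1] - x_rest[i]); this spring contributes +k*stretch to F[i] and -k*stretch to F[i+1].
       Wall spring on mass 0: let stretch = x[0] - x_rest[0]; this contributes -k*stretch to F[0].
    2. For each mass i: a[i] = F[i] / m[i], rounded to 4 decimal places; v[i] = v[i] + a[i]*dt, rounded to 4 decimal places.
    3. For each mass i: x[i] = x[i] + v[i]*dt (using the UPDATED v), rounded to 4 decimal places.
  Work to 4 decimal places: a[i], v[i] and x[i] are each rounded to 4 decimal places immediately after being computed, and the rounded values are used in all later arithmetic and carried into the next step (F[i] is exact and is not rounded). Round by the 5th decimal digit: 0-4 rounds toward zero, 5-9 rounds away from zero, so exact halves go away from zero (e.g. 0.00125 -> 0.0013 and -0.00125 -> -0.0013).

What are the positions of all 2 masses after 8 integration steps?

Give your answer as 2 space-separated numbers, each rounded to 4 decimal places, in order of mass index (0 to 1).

Step 0: x=[6.0000 7.0000] v=[0.0000 0.0000]
Step 1: x=[5.2000 7.2400] v=[-4.0000 1.2000]
Step 2: x=[3.8944 7.6368] v=[-6.5280 1.9840]
Step 3: x=[2.5645 8.0542] v=[-6.6496 2.0870]
Step 4: x=[1.7026 8.3524] v=[-4.3094 1.4911]
Step 5: x=[1.6323 8.4386] v=[-0.3516 0.4312]
Step 6: x=[2.3898 8.3003] v=[3.7876 -0.6913]
Step 7: x=[3.7106 8.0092] v=[6.6042 -1.4555]
Step 8: x=[5.1255 7.6942] v=[7.0746 -1.5749]

Answer: 5.1255 7.6942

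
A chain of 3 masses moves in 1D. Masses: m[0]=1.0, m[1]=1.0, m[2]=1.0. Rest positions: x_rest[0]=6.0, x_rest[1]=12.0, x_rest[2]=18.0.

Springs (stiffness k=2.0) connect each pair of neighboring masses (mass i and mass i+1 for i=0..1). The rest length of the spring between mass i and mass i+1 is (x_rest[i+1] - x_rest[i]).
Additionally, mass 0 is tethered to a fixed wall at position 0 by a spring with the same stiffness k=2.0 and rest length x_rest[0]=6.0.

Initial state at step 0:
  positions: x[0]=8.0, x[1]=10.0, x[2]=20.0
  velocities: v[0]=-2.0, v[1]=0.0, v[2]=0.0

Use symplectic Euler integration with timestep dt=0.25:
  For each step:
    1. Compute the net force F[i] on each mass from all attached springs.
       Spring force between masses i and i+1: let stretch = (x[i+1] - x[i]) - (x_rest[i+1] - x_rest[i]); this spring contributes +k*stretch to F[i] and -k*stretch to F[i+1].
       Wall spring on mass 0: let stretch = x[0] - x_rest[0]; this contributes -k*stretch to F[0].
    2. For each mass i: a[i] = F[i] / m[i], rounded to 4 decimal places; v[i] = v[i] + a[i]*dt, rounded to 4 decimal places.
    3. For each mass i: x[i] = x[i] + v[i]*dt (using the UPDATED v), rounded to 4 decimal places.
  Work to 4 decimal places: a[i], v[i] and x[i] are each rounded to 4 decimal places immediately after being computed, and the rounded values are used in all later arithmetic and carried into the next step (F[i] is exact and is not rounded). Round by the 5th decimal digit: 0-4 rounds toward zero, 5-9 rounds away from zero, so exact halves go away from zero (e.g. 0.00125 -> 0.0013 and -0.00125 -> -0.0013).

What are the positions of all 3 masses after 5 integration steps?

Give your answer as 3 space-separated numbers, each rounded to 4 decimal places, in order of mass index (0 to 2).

Step 0: x=[8.0000 10.0000 20.0000] v=[-2.0000 0.0000 0.0000]
Step 1: x=[6.7500 11.0000 19.5000] v=[-5.0000 4.0000 -2.0000]
Step 2: x=[5.1875 12.5313 18.6875] v=[-6.2500 6.1250 -3.2500]
Step 3: x=[3.8945 13.9141 17.8555] v=[-5.1719 5.5312 -3.3281]
Step 4: x=[3.3672 14.5371 17.2808] v=[-2.1094 2.4921 -2.2988]
Step 5: x=[3.8152 14.1069 17.1131] v=[1.7920 -1.7210 -0.6707]

Answer: 3.8152 14.1069 17.1131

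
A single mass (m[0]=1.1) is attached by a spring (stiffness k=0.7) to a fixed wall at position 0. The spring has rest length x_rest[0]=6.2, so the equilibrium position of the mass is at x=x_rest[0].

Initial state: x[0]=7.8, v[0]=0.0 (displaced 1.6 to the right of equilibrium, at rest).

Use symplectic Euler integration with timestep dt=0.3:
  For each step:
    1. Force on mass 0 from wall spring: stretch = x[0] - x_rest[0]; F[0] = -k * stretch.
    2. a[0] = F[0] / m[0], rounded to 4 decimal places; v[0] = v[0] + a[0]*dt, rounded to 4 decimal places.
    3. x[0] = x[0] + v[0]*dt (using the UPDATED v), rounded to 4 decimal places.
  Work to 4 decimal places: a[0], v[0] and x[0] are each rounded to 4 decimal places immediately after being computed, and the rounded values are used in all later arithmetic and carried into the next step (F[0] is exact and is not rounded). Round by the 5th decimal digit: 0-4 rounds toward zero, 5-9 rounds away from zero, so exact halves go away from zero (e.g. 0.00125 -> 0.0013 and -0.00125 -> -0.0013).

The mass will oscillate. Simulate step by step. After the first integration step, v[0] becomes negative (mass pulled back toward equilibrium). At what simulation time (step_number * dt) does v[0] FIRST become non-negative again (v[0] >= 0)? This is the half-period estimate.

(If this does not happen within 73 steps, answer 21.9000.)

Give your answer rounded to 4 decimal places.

Step 0: x=[7.8000] v=[0.0000]
Step 1: x=[7.7084] v=[-0.3055]
Step 2: x=[7.5304] v=[-0.5935]
Step 3: x=[7.2762] v=[-0.8475]
Step 4: x=[6.9603] v=[-1.0530]
Step 5: x=[6.6009] v=[-1.1981]
Step 6: x=[6.2185] v=[-1.2746]
Step 7: x=[5.8351] v=[-1.2781]
Step 8: x=[5.4726] v=[-1.2084]
Step 9: x=[5.1518] v=[-1.0695]
Step 10: x=[4.8910] v=[-0.8694]
Step 11: x=[4.7052] v=[-0.6195]
Step 12: x=[4.6050] v=[-0.3341]
Step 13: x=[4.5961] v=[-0.0296]
Step 14: x=[4.6791] v=[0.2766]
First v>=0 after going negative at step 14, time=4.2000

Answer: 4.2000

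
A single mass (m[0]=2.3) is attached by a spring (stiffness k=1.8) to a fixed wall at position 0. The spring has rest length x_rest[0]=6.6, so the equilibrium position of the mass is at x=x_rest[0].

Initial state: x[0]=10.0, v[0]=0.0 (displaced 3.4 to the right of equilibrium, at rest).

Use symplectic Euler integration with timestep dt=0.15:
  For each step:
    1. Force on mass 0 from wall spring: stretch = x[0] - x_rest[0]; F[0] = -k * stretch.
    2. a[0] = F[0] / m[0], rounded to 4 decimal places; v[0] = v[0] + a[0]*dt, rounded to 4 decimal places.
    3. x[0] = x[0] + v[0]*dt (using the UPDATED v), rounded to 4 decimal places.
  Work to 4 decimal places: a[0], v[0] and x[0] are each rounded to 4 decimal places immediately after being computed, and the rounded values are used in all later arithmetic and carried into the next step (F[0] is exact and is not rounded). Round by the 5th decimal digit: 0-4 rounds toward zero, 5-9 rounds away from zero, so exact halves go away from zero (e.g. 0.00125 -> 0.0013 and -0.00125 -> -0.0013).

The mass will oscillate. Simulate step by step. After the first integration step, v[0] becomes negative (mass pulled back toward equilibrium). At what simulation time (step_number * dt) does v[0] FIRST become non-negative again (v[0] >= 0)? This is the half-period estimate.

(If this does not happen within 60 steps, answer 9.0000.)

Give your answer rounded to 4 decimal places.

Step 0: x=[10.0000] v=[0.0000]
Step 1: x=[9.9401] v=[-0.3991]
Step 2: x=[9.8214] v=[-0.7912]
Step 3: x=[9.6460] v=[-1.1694]
Step 4: x=[9.4170] v=[-1.5270]
Step 5: x=[9.1383] v=[-1.8577]
Step 6: x=[8.8149] v=[-2.1557]
Step 7: x=[8.4525] v=[-2.4157]
Step 8: x=[8.0575] v=[-2.6332]
Step 9: x=[7.6369] v=[-2.8043]
Step 10: x=[7.1980] v=[-2.9260]
Step 11: x=[6.7486] v=[-2.9962]
Step 12: x=[6.2966] v=[-3.0136]
Step 13: x=[5.8499] v=[-2.9780]
Step 14: x=[5.4164] v=[-2.8900]
Step 15: x=[5.0037] v=[-2.7511]
Step 16: x=[4.6191] v=[-2.5637]
Step 17: x=[4.2694] v=[-2.3312]
Step 18: x=[3.9608] v=[-2.0576]
Step 19: x=[3.6986] v=[-1.7478]
Step 20: x=[3.4875] v=[-1.4072]
Step 21: x=[3.3312] v=[-1.0418]
Step 22: x=[3.2325] v=[-0.6581]
Step 23: x=[3.1931] v=[-0.2628]
Step 24: x=[3.2137] v=[0.1371]
First v>=0 after going negative at step 24, time=3.6000

Answer: 3.6000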